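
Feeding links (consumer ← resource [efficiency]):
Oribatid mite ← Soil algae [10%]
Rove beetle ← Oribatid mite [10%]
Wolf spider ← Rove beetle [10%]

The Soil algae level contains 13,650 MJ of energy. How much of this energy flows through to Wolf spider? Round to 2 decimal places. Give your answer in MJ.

Oribatid mite: 13650 × 0.1 = 1365 MJ
Rove beetle: 1365 × 0.1 = 136.5 MJ
Wolf spider: 136.5 × 0.1 = 13.65 MJ

13.65 MJ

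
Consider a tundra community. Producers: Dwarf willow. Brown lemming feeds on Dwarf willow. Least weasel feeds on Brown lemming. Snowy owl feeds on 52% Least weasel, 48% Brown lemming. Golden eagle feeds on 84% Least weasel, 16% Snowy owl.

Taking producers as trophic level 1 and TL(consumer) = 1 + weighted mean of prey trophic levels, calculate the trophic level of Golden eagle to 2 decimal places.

4.08

Brown lemming: 1 + 1 = 2
Least weasel: 1 + 2 = 3
Snowy owl: 1 + (0.52×3 + 0.48×2) = 3.52
Golden eagle: 1 + (0.84×3 + 0.16×3.52) = 4.0832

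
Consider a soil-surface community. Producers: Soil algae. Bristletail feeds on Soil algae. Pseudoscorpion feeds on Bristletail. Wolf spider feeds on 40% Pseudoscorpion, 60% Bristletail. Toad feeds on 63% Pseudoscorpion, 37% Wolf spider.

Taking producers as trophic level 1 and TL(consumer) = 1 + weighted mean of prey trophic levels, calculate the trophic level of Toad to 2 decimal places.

4.15

Bristletail: 1 + 1 = 2
Pseudoscorpion: 1 + 2 = 3
Wolf spider: 1 + (0.4×3 + 0.6×2) = 3.4
Toad: 1 + (0.63×3 + 0.37×3.4) = 4.148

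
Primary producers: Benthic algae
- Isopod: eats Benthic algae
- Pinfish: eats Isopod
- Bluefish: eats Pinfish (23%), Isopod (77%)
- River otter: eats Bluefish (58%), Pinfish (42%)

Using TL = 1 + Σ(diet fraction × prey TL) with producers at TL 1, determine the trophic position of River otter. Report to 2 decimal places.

4.13

Isopod: 1 + 1 = 2
Pinfish: 1 + 2 = 3
Bluefish: 1 + (0.23×3 + 0.77×2) = 3.23
River otter: 1 + (0.58×3.23 + 0.42×3) = 4.1334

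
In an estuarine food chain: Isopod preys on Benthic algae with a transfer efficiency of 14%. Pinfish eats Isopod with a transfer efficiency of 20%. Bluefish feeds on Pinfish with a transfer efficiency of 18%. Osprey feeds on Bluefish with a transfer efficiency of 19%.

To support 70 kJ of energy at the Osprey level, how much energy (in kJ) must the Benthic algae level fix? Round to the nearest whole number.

Cumulative transfer efficiency: 0.14 × 0.2 × 0.18 × 0.19 = 0.0009576
Benthic algae energy = 70 / 0.0009576 = 73099 kJ

73099 kJ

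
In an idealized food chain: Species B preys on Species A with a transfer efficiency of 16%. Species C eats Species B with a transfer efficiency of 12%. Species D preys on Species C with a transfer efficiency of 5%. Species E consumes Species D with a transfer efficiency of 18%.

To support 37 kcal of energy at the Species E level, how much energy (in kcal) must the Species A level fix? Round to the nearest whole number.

Cumulative transfer efficiency: 0.16 × 0.12 × 0.05 × 0.18 = 0.0001728
Species A energy = 37 / 0.0001728 = 214120 kcal

214120 kcal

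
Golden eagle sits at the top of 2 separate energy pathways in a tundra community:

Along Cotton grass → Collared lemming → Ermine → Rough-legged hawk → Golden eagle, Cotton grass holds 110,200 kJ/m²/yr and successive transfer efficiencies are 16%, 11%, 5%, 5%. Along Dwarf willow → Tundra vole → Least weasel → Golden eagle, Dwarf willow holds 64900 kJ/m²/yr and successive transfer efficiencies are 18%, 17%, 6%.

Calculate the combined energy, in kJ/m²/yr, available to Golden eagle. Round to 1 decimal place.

124.0 kJ/m²/yr

Via Cotton grass: 110200 × 0.16 × 0.11 × 0.05 × 0.05 = 4.8488 kJ/m²/yr
Via Dwarf willow: 64900 × 0.18 × 0.17 × 0.06 = 119.1564 kJ/m²/yr
Total at Golden eagle: 4.8488 + 119.1564 = 124.0052 kJ/m²/yr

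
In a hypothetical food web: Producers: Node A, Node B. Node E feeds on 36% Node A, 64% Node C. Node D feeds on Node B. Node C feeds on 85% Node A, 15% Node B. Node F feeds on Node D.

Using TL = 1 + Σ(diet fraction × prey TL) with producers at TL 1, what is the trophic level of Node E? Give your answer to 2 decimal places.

2.64

Node C: 1 + (0.85×1 + 0.15×1) = 2
Node D: 1 + 1 = 2
Node E: 1 + (0.36×1 + 0.64×2) = 2.64
Node F: 1 + 2 = 3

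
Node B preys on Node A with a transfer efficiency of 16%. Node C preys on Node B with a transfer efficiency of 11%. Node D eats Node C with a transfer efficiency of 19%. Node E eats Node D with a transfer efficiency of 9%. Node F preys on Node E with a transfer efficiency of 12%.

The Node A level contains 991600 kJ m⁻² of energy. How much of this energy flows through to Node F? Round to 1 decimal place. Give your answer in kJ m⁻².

35.8 kJ m⁻²

Node B: 991600 × 0.16 = 158656 kJ m⁻²
Node C: 158656 × 0.11 = 17452.16 kJ m⁻²
Node D: 17452.16 × 0.19 = 3315.9104 kJ m⁻²
Node E: 3315.9104 × 0.09 = 298.431936 kJ m⁻²
Node F: 298.431936 × 0.12 = 35.81183232 kJ m⁻²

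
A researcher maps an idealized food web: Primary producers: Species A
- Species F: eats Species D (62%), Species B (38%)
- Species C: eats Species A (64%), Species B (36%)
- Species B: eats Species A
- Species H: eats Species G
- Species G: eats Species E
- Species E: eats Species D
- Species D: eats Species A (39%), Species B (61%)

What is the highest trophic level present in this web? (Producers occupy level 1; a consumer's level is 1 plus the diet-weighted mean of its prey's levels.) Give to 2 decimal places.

5.61

Species B: 1 + 1 = 2
Species C: 1 + (0.64×1 + 0.36×2) = 2.36
Species D: 1 + (0.39×1 + 0.61×2) = 2.61
Species E: 1 + 2.61 = 3.61
Species F: 1 + (0.62×2.61 + 0.38×2) = 3.3782
Species G: 1 + 3.61 = 4.61
Species H: 1 + 4.61 = 5.61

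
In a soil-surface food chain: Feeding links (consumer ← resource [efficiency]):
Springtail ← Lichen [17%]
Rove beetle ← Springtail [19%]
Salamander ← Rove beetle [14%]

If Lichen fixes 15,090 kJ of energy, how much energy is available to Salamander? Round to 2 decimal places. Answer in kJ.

68.24 kJ

Springtail: 15090 × 0.17 = 2565.3 kJ
Rove beetle: 2565.3 × 0.19 = 487.407 kJ
Salamander: 487.407 × 0.14 = 68.23698 kJ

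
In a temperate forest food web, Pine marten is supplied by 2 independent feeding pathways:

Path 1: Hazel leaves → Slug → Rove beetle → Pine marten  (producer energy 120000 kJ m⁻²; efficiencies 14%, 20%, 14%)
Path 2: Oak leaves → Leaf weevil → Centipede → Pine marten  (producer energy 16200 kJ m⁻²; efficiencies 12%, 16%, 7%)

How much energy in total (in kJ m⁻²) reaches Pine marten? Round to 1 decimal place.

Path 1: 120000 × 0.14 × 0.2 × 0.14 = 470.4 kJ m⁻²
Path 2: 16200 × 0.12 × 0.16 × 0.07 = 21.7728 kJ m⁻²
Total at Pine marten: 470.4 + 21.7728 = 492.1728 kJ m⁻²

492.2 kJ m⁻²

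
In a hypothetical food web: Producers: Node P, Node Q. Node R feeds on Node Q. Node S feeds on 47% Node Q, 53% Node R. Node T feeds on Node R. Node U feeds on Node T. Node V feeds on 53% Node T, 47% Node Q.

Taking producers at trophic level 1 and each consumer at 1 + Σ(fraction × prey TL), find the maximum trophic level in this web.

4

Node R: 1 + 1 = 2
Node S: 1 + (0.47×1 + 0.53×2) = 2.53
Node T: 1 + 2 = 3
Node U: 1 + 3 = 4
Node V: 1 + (0.53×3 + 0.47×1) = 3.06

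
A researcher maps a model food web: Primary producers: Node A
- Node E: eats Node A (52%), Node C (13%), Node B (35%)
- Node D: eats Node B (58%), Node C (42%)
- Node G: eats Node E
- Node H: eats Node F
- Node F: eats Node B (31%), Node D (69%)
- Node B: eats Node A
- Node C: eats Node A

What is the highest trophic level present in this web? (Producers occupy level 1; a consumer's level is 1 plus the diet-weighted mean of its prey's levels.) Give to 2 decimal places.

4.69

Node B: 1 + 1 = 2
Node C: 1 + 1 = 2
Node D: 1 + (0.58×2 + 0.42×2) = 3
Node E: 1 + (0.52×1 + 0.13×2 + 0.35×2) = 2.48
Node F: 1 + (0.31×2 + 0.69×3) = 3.69
Node G: 1 + 2.48 = 3.48
Node H: 1 + 3.69 = 4.69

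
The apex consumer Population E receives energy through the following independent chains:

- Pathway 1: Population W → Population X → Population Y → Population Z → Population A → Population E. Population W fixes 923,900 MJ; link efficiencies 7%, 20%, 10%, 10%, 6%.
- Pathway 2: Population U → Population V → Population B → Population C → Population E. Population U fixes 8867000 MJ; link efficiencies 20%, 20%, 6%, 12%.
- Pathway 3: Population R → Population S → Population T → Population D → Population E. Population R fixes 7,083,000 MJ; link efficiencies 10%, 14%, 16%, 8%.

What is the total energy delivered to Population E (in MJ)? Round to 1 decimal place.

Pathway 1: 923900 × 0.07 × 0.2 × 0.1 × 0.1 × 0.06 = 7.76076 MJ
Pathway 2: 8867000 × 0.2 × 0.2 × 0.06 × 0.12 = 2553.696 MJ
Pathway 3: 7083000 × 0.1 × 0.14 × 0.16 × 0.08 = 1269.2736 MJ
Total at Population E: 7.76076 + 2553.696 + 1269.2736 = 3830.73036 MJ

3830.7 MJ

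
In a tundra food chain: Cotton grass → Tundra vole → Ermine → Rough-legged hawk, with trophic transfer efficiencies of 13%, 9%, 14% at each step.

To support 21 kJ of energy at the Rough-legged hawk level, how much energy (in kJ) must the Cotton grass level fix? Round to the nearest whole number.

Cumulative transfer efficiency: 0.13 × 0.09 × 0.14 = 0.001638
Cotton grass energy = 21 / 0.001638 = 12821 kJ

12821 kJ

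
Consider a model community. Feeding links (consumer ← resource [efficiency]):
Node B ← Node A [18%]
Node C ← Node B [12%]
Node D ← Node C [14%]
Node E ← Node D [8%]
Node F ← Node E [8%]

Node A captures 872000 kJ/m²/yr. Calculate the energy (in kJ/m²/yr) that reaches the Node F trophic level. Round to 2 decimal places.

16.88 kJ/m²/yr

Node B: 872000 × 0.18 = 156960 kJ/m²/yr
Node C: 156960 × 0.12 = 18835.2 kJ/m²/yr
Node D: 18835.2 × 0.14 = 2636.928 kJ/m²/yr
Node E: 2636.928 × 0.08 = 210.95424 kJ/m²/yr
Node F: 210.95424 × 0.08 = 16.8763392 kJ/m²/yr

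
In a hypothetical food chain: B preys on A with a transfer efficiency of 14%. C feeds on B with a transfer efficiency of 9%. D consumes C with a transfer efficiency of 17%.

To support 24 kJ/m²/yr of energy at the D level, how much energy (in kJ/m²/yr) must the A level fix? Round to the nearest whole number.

11204 kJ/m²/yr

Cumulative transfer efficiency: 0.14 × 0.09 × 0.17 = 0.002142
A energy = 24 / 0.002142 = 11204 kJ/m²/yr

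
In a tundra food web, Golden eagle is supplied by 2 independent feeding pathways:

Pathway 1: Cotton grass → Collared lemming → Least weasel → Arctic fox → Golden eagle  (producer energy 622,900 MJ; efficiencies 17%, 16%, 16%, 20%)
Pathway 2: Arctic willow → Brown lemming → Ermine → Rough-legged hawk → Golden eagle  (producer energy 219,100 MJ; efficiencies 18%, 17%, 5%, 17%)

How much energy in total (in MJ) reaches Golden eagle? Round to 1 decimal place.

599.2 MJ

Pathway 1: 622900 × 0.17 × 0.16 × 0.16 × 0.2 = 542.17216 MJ
Pathway 2: 219100 × 0.18 × 0.17 × 0.05 × 0.17 = 56.98791 MJ
Total at Golden eagle: 542.17216 + 56.98791 = 599.16007 MJ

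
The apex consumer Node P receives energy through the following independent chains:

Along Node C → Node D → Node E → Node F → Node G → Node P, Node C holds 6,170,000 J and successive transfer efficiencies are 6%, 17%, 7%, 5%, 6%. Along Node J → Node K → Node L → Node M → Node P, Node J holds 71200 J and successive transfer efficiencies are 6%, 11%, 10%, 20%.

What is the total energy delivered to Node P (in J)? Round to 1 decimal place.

22.6 J

Via Node C: 6170000 × 0.06 × 0.17 × 0.07 × 0.05 × 0.06 = 13.21614 J
Via Node J: 71200 × 0.06 × 0.11 × 0.1 × 0.2 = 9.3984 J
Total at Node P: 13.21614 + 9.3984 = 22.61454 J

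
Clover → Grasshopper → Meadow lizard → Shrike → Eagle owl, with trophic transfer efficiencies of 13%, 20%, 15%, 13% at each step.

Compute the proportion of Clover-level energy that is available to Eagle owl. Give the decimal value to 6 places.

0.000507

Product of link efficiencies: 0.13 × 0.2 × 0.15 × 0.13 = 0.000507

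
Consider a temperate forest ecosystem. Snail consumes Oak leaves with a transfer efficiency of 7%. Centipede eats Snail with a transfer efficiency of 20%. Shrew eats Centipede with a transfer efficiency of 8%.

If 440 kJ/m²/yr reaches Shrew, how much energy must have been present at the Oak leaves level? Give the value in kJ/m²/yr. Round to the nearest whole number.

Cumulative transfer efficiency: 0.07 × 0.2 × 0.08 = 0.00112
Oak leaves energy = 440 / 0.00112 = 392857 kJ/m²/yr

392857 kJ/m²/yr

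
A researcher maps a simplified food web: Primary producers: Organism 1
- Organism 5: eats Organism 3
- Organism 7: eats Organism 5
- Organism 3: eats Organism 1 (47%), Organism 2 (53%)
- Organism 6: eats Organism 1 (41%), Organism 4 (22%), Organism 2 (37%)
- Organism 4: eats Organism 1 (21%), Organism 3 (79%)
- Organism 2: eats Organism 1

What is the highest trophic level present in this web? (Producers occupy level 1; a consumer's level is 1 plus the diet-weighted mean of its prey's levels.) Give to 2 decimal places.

Organism 2: 1 + 1 = 2
Organism 3: 1 + (0.47×1 + 0.53×2) = 2.53
Organism 4: 1 + (0.21×1 + 0.79×2.53) = 3.2087
Organism 5: 1 + 2.53 = 3.53
Organism 6: 1 + (0.41×1 + 0.22×3.2087 + 0.37×2) = 2.855914
Organism 7: 1 + 3.53 = 4.53

4.53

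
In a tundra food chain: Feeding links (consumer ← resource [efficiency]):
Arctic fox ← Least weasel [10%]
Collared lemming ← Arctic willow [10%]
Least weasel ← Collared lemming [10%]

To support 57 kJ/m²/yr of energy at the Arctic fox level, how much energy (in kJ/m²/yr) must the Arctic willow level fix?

57000 kJ/m²/yr

Cumulative transfer efficiency: 0.1 × 0.1 × 0.1 = 0.001
Arctic willow energy = 57 / 0.001 = 57000 kJ/m²/yr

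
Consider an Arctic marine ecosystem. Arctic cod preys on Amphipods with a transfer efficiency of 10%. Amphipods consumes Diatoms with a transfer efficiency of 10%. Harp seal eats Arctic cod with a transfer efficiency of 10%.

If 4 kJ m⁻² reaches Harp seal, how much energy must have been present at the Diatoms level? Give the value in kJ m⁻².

4000 kJ m⁻²

Cumulative transfer efficiency: 0.1 × 0.1 × 0.1 = 0.001
Diatoms energy = 4 / 0.001 = 4000 kJ m⁻²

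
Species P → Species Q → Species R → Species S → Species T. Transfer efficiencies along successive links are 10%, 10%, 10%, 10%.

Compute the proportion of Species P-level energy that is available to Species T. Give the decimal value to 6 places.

Product of link efficiencies: 0.1 × 0.1 × 0.1 × 0.1 = 0.0001

0.000100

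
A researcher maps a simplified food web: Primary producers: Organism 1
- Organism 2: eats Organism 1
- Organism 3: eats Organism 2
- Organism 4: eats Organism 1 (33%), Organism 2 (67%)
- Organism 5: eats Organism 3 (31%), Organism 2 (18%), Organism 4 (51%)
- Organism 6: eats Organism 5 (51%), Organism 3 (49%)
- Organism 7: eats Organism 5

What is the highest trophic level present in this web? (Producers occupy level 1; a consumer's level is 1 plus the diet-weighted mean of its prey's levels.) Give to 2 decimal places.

Organism 2: 1 + 1 = 2
Organism 3: 1 + 2 = 3
Organism 4: 1 + (0.33×1 + 0.67×2) = 2.67
Organism 5: 1 + (0.31×3 + 0.18×2 + 0.51×2.67) = 3.6517
Organism 6: 1 + (0.51×3.6517 + 0.49×3) = 4.332367
Organism 7: 1 + 3.6517 = 4.6517

4.65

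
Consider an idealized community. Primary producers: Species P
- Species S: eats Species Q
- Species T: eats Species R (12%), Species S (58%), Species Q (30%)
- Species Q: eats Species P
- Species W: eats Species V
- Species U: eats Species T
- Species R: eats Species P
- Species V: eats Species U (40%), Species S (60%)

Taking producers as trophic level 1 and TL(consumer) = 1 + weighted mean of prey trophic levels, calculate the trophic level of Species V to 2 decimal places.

4.63

Species Q: 1 + 1 = 2
Species R: 1 + 1 = 2
Species S: 1 + 2 = 3
Species T: 1 + (0.12×2 + 0.58×3 + 0.3×2) = 3.58
Species U: 1 + 3.58 = 4.58
Species V: 1 + (0.4×4.58 + 0.6×3) = 4.632
Species W: 1 + 4.632 = 5.632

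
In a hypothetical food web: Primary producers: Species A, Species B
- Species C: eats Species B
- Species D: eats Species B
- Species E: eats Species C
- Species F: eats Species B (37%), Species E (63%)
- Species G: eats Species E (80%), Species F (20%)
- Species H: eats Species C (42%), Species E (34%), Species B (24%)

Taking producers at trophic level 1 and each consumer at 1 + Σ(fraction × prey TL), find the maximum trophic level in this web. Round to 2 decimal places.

Species C: 1 + 1 = 2
Species D: 1 + 1 = 2
Species E: 1 + 2 = 3
Species F: 1 + (0.37×1 + 0.63×3) = 3.26
Species G: 1 + (0.8×3 + 0.2×3.26) = 4.052
Species H: 1 + (0.42×2 + 0.34×3 + 0.24×1) = 3.1

4.05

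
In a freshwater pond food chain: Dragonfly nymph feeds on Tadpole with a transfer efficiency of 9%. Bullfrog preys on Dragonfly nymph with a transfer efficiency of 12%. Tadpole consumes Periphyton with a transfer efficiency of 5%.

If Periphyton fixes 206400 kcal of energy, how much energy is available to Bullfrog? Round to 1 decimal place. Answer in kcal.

Tadpole: 206400 × 0.05 = 10320 kcal
Dragonfly nymph: 10320 × 0.09 = 928.8 kcal
Bullfrog: 928.8 × 0.12 = 111.456 kcal

111.5 kcal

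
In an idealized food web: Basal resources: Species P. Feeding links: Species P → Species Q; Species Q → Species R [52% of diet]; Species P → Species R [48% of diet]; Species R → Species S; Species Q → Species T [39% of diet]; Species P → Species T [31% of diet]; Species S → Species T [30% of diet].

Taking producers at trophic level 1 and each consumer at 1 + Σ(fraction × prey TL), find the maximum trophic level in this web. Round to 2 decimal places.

3.52

Species Q: 1 + 1 = 2
Species R: 1 + (0.52×2 + 0.48×1) = 2.52
Species S: 1 + 2.52 = 3.52
Species T: 1 + (0.39×2 + 0.31×1 + 0.3×3.52) = 3.146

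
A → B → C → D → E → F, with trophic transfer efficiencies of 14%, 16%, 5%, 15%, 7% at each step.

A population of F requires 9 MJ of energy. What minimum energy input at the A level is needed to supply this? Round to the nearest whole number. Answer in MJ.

765306 MJ

Cumulative transfer efficiency: 0.14 × 0.16 × 0.05 × 0.15 × 0.07 = 0.00001176
A energy = 9 / 0.00001176 = 765306 MJ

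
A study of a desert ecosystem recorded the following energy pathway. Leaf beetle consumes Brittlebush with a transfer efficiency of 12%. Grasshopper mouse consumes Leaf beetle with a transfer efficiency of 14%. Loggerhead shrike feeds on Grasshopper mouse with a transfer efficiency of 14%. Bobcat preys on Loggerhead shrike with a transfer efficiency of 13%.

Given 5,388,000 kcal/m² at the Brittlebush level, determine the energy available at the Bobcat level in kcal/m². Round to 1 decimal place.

Leaf beetle: 5388000 × 0.12 = 646560 kcal/m²
Grasshopper mouse: 646560 × 0.14 = 90518.4 kcal/m²
Loggerhead shrike: 90518.4 × 0.14 = 12672.576 kcal/m²
Bobcat: 12672.576 × 0.13 = 1647.43488 kcal/m²

1647.4 kcal/m²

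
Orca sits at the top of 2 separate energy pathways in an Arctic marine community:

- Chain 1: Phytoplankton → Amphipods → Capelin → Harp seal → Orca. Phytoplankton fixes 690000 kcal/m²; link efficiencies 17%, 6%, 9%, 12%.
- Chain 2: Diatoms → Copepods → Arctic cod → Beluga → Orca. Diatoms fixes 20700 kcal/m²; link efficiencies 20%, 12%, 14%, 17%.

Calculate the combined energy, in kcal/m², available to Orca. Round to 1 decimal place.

Chain 1: 690000 × 0.17 × 0.06 × 0.09 × 0.12 = 76.0104 kcal/m²
Chain 2: 20700 × 0.2 × 0.12 × 0.14 × 0.17 = 11.82384 kcal/m²
Total at Orca: 76.0104 + 11.82384 = 87.83424 kcal/m²

87.8 kcal/m²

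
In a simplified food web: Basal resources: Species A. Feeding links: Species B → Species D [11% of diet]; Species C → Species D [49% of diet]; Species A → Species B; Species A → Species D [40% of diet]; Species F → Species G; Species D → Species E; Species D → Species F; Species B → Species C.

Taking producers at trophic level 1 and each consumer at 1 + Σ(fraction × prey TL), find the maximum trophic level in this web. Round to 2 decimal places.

5.09

Species B: 1 + 1 = 2
Species C: 1 + 2 = 3
Species D: 1 + (0.49×3 + 0.4×1 + 0.11×2) = 3.09
Species E: 1 + 3.09 = 4.09
Species F: 1 + 3.09 = 4.09
Species G: 1 + 4.09 = 5.09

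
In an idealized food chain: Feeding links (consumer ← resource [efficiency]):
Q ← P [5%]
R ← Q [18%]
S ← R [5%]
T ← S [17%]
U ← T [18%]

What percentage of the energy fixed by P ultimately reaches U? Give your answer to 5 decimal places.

0.00138%

Product of link efficiencies: 0.05 × 0.18 × 0.05 × 0.17 × 0.18 = 0.00001377
As a percentage: 0.00001377 × 100 = 0.00138%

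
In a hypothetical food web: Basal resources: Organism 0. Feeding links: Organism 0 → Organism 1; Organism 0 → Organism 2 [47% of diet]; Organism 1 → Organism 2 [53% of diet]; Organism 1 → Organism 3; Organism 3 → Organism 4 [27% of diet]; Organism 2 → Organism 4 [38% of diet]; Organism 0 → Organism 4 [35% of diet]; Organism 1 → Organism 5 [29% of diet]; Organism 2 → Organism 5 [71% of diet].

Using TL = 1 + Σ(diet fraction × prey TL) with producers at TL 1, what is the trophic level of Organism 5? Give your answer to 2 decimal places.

3.38

Organism 1: 1 + 1 = 2
Organism 2: 1 + (0.47×1 + 0.53×2) = 2.53
Organism 3: 1 + 2 = 3
Organism 4: 1 + (0.27×3 + 0.38×2.53 + 0.35×1) = 3.1214
Organism 5: 1 + (0.29×2 + 0.71×2.53) = 3.3763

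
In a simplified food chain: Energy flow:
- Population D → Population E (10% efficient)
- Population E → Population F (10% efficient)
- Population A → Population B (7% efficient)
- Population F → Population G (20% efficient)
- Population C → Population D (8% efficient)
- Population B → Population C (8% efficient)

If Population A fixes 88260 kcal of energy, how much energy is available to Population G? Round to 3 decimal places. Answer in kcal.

0.079 kcal

Population B: 88260 × 0.07 = 6178.2 kcal
Population C: 6178.2 × 0.08 = 494.256 kcal
Population D: 494.256 × 0.08 = 39.54048 kcal
Population E: 39.54048 × 0.1 = 3.954048 kcal
Population F: 3.954048 × 0.1 = 0.3954048 kcal
Population G: 0.3954048 × 0.2 = 0.07908096 kcal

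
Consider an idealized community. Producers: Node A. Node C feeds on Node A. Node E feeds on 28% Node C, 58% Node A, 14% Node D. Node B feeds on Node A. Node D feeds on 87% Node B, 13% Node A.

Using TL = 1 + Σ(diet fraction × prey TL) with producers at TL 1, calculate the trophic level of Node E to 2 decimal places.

2.54

Node B: 1 + 1 = 2
Node C: 1 + 1 = 2
Node D: 1 + (0.87×2 + 0.13×1) = 2.87
Node E: 1 + (0.28×2 + 0.58×1 + 0.14×2.87) = 2.5418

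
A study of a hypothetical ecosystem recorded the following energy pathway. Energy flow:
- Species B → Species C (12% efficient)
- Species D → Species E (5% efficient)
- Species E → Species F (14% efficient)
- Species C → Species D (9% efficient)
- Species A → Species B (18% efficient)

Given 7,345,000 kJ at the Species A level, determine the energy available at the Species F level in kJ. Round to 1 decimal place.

100.0 kJ

Species B: 7345000 × 0.18 = 1322100 kJ
Species C: 1322100 × 0.12 = 158652 kJ
Species D: 158652 × 0.09 = 14278.68 kJ
Species E: 14278.68 × 0.05 = 713.934 kJ
Species F: 713.934 × 0.14 = 99.95076 kJ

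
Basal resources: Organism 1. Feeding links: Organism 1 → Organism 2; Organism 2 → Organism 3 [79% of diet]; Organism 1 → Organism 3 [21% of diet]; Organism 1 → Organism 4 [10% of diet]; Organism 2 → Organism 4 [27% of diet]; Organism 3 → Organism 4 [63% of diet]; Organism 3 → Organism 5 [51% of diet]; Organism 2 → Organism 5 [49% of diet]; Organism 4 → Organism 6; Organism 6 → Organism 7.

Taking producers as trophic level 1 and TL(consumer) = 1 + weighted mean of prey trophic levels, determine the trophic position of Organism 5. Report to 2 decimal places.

Organism 2: 1 + 1 = 2
Organism 3: 1 + (0.79×2 + 0.21×1) = 2.79
Organism 4: 1 + (0.1×1 + 0.27×2 + 0.63×2.79) = 3.3977
Organism 5: 1 + (0.51×2.79 + 0.49×2) = 3.4029
Organism 6: 1 + 3.3977 = 4.3977
Organism 7: 1 + 4.3977 = 5.3977

3.40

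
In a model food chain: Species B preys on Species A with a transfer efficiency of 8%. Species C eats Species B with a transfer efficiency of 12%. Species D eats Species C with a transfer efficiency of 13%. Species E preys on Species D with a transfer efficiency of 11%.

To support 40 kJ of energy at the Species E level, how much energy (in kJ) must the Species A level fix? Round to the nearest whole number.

Cumulative transfer efficiency: 0.08 × 0.12 × 0.13 × 0.11 = 0.00013728
Species A energy = 40 / 0.00013728 = 291375 kJ

291375 kJ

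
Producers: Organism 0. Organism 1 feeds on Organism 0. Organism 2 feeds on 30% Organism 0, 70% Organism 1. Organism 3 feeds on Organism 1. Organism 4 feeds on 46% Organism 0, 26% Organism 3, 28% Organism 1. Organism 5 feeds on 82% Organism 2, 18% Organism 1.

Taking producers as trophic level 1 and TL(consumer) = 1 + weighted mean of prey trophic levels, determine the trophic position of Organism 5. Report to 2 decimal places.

Organism 1: 1 + 1 = 2
Organism 2: 1 + (0.3×1 + 0.7×2) = 2.7
Organism 3: 1 + 2 = 3
Organism 4: 1 + (0.46×1 + 0.26×3 + 0.28×2) = 2.8
Organism 5: 1 + (0.82×2.7 + 0.18×2) = 3.574

3.57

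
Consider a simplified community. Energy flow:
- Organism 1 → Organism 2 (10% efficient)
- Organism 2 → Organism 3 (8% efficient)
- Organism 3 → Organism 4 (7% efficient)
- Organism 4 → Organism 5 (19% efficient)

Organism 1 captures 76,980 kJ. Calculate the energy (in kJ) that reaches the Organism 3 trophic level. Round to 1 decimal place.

Organism 2: 76980 × 0.1 = 7698 kJ
Organism 3: 7698 × 0.08 = 615.84 kJ

615.8 kJ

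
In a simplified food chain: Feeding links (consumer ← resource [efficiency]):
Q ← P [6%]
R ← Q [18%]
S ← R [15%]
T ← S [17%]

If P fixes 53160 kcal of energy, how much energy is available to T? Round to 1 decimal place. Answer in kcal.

Q: 53160 × 0.06 = 3189.6 kcal
R: 3189.6 × 0.18 = 574.128 kcal
S: 574.128 × 0.15 = 86.1192 kcal
T: 86.1192 × 0.17 = 14.640264 kcal

14.6 kcal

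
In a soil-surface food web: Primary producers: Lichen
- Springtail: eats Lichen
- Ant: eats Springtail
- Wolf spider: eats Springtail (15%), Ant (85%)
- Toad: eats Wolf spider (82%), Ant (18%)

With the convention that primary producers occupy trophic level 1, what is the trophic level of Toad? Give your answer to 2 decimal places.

Springtail: 1 + 1 = 2
Ant: 1 + 2 = 3
Wolf spider: 1 + (0.15×2 + 0.85×3) = 3.85
Toad: 1 + (0.82×3.85 + 0.18×3) = 4.697

4.70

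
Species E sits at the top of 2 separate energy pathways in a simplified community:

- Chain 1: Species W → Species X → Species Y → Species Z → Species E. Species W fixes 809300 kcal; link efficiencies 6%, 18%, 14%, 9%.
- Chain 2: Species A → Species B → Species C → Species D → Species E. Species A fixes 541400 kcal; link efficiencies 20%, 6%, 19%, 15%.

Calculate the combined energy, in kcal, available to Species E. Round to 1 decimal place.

295.3 kcal

Chain 1: 809300 × 0.06 × 0.18 × 0.14 × 0.09 = 110.129544 kcal
Chain 2: 541400 × 0.2 × 0.06 × 0.19 × 0.15 = 185.1588 kcal
Total at Species E: 110.129544 + 185.1588 = 295.288344 kcal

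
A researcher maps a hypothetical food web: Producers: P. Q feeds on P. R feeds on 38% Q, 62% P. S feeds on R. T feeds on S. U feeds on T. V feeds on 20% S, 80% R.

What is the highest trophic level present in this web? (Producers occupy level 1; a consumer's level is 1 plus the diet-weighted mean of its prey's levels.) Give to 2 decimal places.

5.38

Q: 1 + 1 = 2
R: 1 + (0.38×2 + 0.62×1) = 2.38
S: 1 + 2.38 = 3.38
T: 1 + 3.38 = 4.38
U: 1 + 4.38 = 5.38
V: 1 + (0.2×3.38 + 0.8×2.38) = 3.58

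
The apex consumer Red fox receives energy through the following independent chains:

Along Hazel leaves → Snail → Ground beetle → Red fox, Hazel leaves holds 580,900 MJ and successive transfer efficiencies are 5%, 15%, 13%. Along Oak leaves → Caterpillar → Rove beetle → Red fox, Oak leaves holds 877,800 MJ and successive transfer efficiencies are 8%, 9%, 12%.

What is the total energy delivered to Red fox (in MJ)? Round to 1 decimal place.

1324.8 MJ

Via Hazel leaves: 580900 × 0.05 × 0.15 × 0.13 = 566.3775 MJ
Via Oak leaves: 877800 × 0.08 × 0.09 × 0.12 = 758.4192 MJ
Total at Red fox: 566.3775 + 758.4192 = 1324.7967 MJ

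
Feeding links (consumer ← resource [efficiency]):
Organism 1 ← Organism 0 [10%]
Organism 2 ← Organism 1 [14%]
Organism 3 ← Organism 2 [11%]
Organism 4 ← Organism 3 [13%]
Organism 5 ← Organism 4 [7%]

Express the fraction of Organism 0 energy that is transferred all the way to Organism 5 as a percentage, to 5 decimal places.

Product of link efficiencies: 0.1 × 0.14 × 0.11 × 0.13 × 0.07 = 0.000014014
As a percentage: 0.000014014 × 100 = 0.00140%

0.00140%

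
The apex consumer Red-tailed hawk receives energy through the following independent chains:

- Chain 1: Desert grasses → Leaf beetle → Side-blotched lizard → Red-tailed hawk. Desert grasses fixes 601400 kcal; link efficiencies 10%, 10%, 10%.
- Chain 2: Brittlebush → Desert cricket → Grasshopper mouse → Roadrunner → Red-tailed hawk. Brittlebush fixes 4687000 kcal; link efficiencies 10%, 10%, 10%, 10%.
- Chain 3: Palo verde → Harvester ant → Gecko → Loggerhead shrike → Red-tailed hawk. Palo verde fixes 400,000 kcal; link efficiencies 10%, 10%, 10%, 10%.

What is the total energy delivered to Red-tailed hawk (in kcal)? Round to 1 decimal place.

1110.1 kcal

Chain 1: 601400 × 0.1 × 0.1 × 0.1 = 601.4 kcal
Chain 2: 4687000 × 0.1 × 0.1 × 0.1 × 0.1 = 468.7 kcal
Chain 3: 400000 × 0.1 × 0.1 × 0.1 × 0.1 = 40 kcal
Total at Red-tailed hawk: 601.4 + 468.7 + 40 = 1110.1 kcal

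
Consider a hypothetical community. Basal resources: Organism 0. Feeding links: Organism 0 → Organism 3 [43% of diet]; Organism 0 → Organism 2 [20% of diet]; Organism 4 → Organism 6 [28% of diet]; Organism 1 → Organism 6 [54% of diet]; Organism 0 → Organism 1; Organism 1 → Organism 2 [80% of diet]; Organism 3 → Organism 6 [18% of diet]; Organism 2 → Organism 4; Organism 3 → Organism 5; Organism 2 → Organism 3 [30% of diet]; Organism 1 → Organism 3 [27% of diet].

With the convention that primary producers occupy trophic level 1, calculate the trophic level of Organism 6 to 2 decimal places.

3.65

Organism 1: 1 + 1 = 2
Organism 2: 1 + (0.8×2 + 0.2×1) = 2.8
Organism 3: 1 + (0.3×2.8 + 0.43×1 + 0.27×2) = 2.81
Organism 4: 1 + 2.8 = 3.8
Organism 5: 1 + 2.81 = 3.81
Organism 6: 1 + (0.28×3.8 + 0.54×2 + 0.18×2.81) = 3.6498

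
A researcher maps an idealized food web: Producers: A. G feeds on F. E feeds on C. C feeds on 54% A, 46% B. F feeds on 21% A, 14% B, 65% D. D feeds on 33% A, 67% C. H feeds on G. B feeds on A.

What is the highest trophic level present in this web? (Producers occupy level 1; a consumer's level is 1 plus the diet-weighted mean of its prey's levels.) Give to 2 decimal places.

B: 1 + 1 = 2
C: 1 + (0.54×1 + 0.46×2) = 2.46
D: 1 + (0.33×1 + 0.67×2.46) = 2.9782
E: 1 + 2.46 = 3.46
F: 1 + (0.21×1 + 0.14×2 + 0.65×2.9782) = 3.42583
G: 1 + 3.42583 = 4.42583
H: 1 + 4.42583 = 5.42583

5.43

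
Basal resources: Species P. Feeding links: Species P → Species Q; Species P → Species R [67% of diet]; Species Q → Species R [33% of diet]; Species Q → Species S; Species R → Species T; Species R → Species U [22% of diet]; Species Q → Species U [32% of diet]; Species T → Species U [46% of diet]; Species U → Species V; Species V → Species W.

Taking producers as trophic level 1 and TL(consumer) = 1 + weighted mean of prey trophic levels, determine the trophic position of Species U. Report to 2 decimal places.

3.68

Species Q: 1 + 1 = 2
Species R: 1 + (0.67×1 + 0.33×2) = 2.33
Species S: 1 + 2 = 3
Species T: 1 + 2.33 = 3.33
Species U: 1 + (0.22×2.33 + 0.32×2 + 0.46×3.33) = 3.6844
Species V: 1 + 3.6844 = 4.6844
Species W: 1 + 4.6844 = 5.6844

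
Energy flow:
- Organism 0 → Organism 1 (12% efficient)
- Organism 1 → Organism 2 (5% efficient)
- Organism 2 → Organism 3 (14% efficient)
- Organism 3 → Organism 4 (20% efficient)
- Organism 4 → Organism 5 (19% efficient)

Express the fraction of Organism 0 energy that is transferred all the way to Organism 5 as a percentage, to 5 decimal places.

Product of link efficiencies: 0.12 × 0.05 × 0.14 × 0.2 × 0.19 = 0.00003192
As a percentage: 0.00003192 × 100 = 0.00319%

0.00319%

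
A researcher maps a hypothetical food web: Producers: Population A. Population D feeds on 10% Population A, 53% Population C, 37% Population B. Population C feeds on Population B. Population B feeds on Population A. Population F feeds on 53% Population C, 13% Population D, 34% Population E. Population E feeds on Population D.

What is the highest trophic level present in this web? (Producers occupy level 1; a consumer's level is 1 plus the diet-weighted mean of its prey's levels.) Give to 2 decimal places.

Population B: 1 + 1 = 2
Population C: 1 + 2 = 3
Population D: 1 + (0.1×1 + 0.53×3 + 0.37×2) = 3.43
Population E: 1 + 3.43 = 4.43
Population F: 1 + (0.53×3 + 0.13×3.43 + 0.34×4.43) = 4.5421

4.54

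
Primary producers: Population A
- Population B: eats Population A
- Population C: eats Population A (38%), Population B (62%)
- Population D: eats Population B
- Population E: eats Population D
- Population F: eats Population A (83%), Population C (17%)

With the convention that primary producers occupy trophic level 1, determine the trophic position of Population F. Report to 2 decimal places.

2.28

Population B: 1 + 1 = 2
Population C: 1 + (0.38×1 + 0.62×2) = 2.62
Population D: 1 + 2 = 3
Population E: 1 + 3 = 4
Population F: 1 + (0.83×1 + 0.17×2.62) = 2.2754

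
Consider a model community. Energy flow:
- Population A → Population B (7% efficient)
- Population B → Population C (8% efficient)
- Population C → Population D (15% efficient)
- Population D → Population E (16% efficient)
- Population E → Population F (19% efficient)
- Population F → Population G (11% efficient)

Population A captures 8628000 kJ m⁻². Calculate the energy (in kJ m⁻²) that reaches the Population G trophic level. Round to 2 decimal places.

Population B: 8628000 × 0.07 = 603960 kJ m⁻²
Population C: 603960 × 0.08 = 48316.8 kJ m⁻²
Population D: 48316.8 × 0.15 = 7247.52 kJ m⁻²
Population E: 7247.52 × 0.16 = 1159.6032 kJ m⁻²
Population F: 1159.6032 × 0.19 = 220.324608 kJ m⁻²
Population G: 220.324608 × 0.11 = 24.23570688 kJ m⁻²

24.24 kJ m⁻²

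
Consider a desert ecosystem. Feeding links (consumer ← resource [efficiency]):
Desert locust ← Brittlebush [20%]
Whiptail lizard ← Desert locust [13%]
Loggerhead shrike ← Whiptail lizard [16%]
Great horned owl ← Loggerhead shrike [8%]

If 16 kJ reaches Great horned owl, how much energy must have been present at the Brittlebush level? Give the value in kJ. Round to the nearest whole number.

Cumulative transfer efficiency: 0.2 × 0.13 × 0.16 × 0.08 = 0.0003328
Brittlebush energy = 16 / 0.0003328 = 48077 kJ

48077 kJ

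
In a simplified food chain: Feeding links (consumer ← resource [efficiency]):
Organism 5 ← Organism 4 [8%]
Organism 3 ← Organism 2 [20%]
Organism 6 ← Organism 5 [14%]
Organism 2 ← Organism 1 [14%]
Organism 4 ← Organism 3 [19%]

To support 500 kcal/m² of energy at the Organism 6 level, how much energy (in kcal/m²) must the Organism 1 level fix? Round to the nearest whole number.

8391515 kcal/m²

Cumulative transfer efficiency: 0.14 × 0.2 × 0.19 × 0.08 × 0.14 = 0.000059584
Organism 1 energy = 500 / 0.000059584 = 8391515 kcal/m²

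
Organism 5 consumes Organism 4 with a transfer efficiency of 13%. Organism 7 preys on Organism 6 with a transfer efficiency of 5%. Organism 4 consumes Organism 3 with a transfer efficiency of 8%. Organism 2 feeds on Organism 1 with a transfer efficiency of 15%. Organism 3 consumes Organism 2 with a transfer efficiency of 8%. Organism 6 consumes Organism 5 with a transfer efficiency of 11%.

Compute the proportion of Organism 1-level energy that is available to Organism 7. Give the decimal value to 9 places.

0.000000686

Product of link efficiencies: 0.15 × 0.08 × 0.08 × 0.13 × 0.11 × 0.05 = 0.0000006864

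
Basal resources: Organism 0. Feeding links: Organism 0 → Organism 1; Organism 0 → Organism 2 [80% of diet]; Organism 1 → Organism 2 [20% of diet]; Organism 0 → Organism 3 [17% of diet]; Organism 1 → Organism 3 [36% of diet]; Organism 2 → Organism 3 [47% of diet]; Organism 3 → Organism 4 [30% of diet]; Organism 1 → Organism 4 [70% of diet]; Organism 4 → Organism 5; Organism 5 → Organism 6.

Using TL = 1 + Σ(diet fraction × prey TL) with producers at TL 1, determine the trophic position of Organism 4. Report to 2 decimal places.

Organism 1: 1 + 1 = 2
Organism 2: 1 + (0.8×1 + 0.2×2) = 2.2
Organism 3: 1 + (0.17×1 + 0.36×2 + 0.47×2.2) = 2.924
Organism 4: 1 + (0.3×2.924 + 0.7×2) = 3.2772
Organism 5: 1 + 3.2772 = 4.2772
Organism 6: 1 + 4.2772 = 5.2772

3.28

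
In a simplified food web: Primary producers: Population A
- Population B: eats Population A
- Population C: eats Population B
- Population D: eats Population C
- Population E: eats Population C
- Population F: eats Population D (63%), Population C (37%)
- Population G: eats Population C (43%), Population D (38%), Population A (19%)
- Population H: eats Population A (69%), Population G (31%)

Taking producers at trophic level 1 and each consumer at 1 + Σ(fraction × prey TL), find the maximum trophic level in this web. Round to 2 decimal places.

Population B: 1 + 1 = 2
Population C: 1 + 2 = 3
Population D: 1 + 3 = 4
Population E: 1 + 3 = 4
Population F: 1 + (0.63×4 + 0.37×3) = 4.63
Population G: 1 + (0.43×3 + 0.38×4 + 0.19×1) = 4
Population H: 1 + (0.69×1 + 0.31×4) = 2.93

4.63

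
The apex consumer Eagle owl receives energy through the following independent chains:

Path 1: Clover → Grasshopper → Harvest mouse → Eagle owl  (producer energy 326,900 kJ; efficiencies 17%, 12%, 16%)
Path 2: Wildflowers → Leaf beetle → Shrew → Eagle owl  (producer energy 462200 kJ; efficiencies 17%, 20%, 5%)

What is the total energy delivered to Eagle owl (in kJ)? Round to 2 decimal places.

1852.74 kJ

Path 1: 326900 × 0.17 × 0.12 × 0.16 = 1067.0016 kJ
Path 2: 462200 × 0.17 × 0.2 × 0.05 = 785.74 kJ
Total at Eagle owl: 1067.0016 + 785.74 = 1852.7416 kJ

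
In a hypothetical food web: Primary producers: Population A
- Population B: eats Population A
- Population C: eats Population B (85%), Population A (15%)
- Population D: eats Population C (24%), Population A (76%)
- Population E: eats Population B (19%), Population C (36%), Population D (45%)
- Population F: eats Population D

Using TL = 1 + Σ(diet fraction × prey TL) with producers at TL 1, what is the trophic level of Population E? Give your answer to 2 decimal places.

3.51

Population B: 1 + 1 = 2
Population C: 1 + (0.85×2 + 0.15×1) = 2.85
Population D: 1 + (0.24×2.85 + 0.76×1) = 2.444
Population E: 1 + (0.19×2 + 0.36×2.85 + 0.45×2.444) = 3.5058
Population F: 1 + 2.444 = 3.444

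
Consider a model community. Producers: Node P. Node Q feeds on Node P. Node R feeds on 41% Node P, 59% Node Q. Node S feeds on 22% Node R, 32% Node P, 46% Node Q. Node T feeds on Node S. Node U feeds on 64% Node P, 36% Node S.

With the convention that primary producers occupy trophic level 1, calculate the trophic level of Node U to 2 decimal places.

2.65

Node Q: 1 + 1 = 2
Node R: 1 + (0.41×1 + 0.59×2) = 2.59
Node S: 1 + (0.22×2.59 + 0.32×1 + 0.46×2) = 2.8098
Node T: 1 + 2.8098 = 3.8098
Node U: 1 + (0.64×1 + 0.36×2.8098) = 2.651528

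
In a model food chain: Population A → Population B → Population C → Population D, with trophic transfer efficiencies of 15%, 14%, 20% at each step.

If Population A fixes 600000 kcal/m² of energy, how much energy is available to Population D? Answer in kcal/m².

2520 kcal/m²

Population B: 600000 × 0.15 = 90000 kcal/m²
Population C: 90000 × 0.14 = 12600 kcal/m²
Population D: 12600 × 0.2 = 2520 kcal/m²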